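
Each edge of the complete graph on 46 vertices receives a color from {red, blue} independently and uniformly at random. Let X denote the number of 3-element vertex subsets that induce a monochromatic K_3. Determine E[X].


Let X = Σ_S X_S over the C(46, 3) = 15180 subsets S of size 3, where X_S = 1 if the K_3 on S is monochromatic.
For a fixed S, the K_3 on S has C(3, 2) = 3 edges. P[all 3 edges red] = (1/2)^3, and likewise for blue, so P[monochromatic] = 2·(1/2)^3 = 2^{1 − 3} = 1/4.
By linearity of expectation: E[X] = C(46, 3) · 2^{1 − 3} = 15180 · 1/4 = 3795.
Numerically: E[X] ≈ 3795.000.

E[X] = C(46,3)·2^(1−C(3,2)) = 3795 ≈ 3795.000.


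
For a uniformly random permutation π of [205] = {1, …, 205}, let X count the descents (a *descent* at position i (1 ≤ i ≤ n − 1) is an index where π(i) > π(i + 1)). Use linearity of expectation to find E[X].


Write X = Σ X_I over i = 1, …, 204, with X_I the indicator of one descent.
There are 204 indicators.
For each fixed i, the pair (π(i), π(i+1)) is a uniformly random ordered pair of distinct values from {1, …, 205}; by symmetry P[π(i) > π(i+1)] = 1/2.
By linearity: E[X] = 204 · (1/2) = (205 − 1) · (1/2) = 102 ≈ 102.000000.

E[X] = 102 = 102.000000.


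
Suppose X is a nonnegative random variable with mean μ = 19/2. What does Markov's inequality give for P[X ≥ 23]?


μ = E[X] = 19/2, a = 23.
Markov: P[X ≥ 23] ≤ μ/a = (19/2)/23 = 19/46.
Numerically: ≈ 0.413043.
(Since a = 23 > μ = 9.500000, the bound 19/46 is < 1 and informative.)

P[X ≥ 23] ≤ 19/46 ≈ 0.413043.


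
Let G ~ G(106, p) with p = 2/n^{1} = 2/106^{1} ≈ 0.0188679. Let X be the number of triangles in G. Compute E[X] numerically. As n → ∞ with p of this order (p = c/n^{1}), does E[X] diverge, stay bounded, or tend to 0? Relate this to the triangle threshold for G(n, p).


Number of potential triangles: C(106, 3) = 192920.
Each occurs with probability p³ ≈ (0.0188679)³ ≈ 6.71695426e-06.
By linearity: E[X] = C(106, 3)·p³ ≈ 192920 · 6.71695426e-06 ≈ 1.295835.
Here α = 1, so p = 2/n is exactly at the triangle threshold p ~ 1/n. Asymptotically E[X] → c³/6 = 2³/6 = 4/3 ≈ 1.333333, a bounded constant. In this regime the triangle count is asymptotically Poisson(c³/6).

E[X] ≈ 1.295835; in regime p = Θ(1/n^{1}) E[X] stays bounded (at the triangle threshold p ~ 1/n).


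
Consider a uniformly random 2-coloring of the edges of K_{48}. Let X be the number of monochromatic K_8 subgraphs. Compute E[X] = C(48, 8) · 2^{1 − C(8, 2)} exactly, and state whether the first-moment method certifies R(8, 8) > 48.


E[X] = C(48, 8) · 2^{1 − 28} = 377348994 · 2^{−27} = 377348994/134217728.
As a reduced fraction: E[X] = 188674497/67108864 ≈ 2.811469.
Is E[X] < 1? NO.
Since E[X] ≥ 1, the first-moment bound is inconclusive at n = 48; it does NOT by itself certify R(8, 8) > 48.

E[X] = 188674497/67108864 ≈ 2.811469; E[X] ≥ 1; first-moment method inconclusive here.


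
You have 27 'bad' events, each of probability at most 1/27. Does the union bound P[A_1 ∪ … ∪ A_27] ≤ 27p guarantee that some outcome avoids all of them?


Union bound: P[∪_{i=1}^{27} A_i] ≤ Σ_i P[A_i] ≤ 27·p = 27·(1/27) = 1.
Numerically: 1 ≈ 1.000000.
Is 1 < 1? NO.
Since the bound 1 is ≥ 1, the union bound is uninformative here; it does NOT by itself certify existence.

27·p = 1 ≈ 1.000000; existence NOT certified by the union bound.


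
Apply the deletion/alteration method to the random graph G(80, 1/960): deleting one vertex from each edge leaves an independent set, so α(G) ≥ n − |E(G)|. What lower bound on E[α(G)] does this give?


E[|E(G)|] = C(80, 2)·p = 3160 · (1/960) = 79/24.
E[α(G)] ≥ n − E[|E(G)|] = 80 − 79/24 = 1841/24.
Numerically: ≈ 76.7083.
(This is only a lower bound; the true E[α(G)] may be larger.)

E[α(G)] ≥ 1841/24 ≈ 76.7083.


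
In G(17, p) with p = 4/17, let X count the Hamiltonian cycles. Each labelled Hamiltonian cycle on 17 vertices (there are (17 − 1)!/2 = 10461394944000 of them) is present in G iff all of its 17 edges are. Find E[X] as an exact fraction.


K_17 has (17 − 1)!/2 = 10461394944000 labelled Hamiltonian cycles.
For each such Hamiltonian cycle H, let X_H = 1 if all 17 edges of H are present in G. Then P[X_H = 1] = p^{17} = (4/17)^{17} = 17179869184/827240261886336764177.
Summing the indicators: E[X] = Σ_H E[X_H] = 10461394944000 · p^{17} = 10461394944000 · 17179869184/827240261886336764177 = 179725396620079005696000/827240261886336764177.
Numerically: E[X] ≈ 217.3.

E[X] = 10461394944000 · (4/17)^{17} = 179725396620079005696000/827240261886336764177 ≈ 217.3.


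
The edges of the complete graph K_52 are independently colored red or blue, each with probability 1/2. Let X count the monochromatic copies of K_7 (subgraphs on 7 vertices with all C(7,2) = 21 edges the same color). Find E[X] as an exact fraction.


Let X = Σ_S X_S over the C(52, 7) = 133784560 subsets S of size 7, where X_S = 1 if the K_7 on S is monochromatic.
For a fixed S, the K_7 on S has C(7, 2) = 21 edges. P[all 21 edges red] = (1/2)^21, and likewise for blue, so P[monochromatic] = 2·(1/2)^21 = 2^{1 − 21} = 1/1048576.
By linearity of expectation: E[X] = C(52, 7) · 2^{1 − 21} = 133784560 · 1/1048576 = 8361535/65536.
Numerically: E[X] ≈ 127.587.

E[X] = C(52,7)·2^(1−C(7,2)) = 8361535/65536 ≈ 127.587.


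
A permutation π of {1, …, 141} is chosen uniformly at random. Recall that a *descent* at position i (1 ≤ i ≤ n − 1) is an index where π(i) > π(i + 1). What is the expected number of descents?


Write X = Σ X_I over i = 1, …, 140, with X_I the indicator of one descent.
There are 140 indicators.
For each fixed i, the pair (π(i), π(i+1)) is a uniformly random ordered pair of distinct values from {1, …, 141}; by symmetry P[π(i) > π(i+1)] = 1/2.
By linearity: E[X] = 140 · (1/2) = (141 − 1) · (1/2) = 70 ≈ 70.000.

E[X] = 70 = 70.000.


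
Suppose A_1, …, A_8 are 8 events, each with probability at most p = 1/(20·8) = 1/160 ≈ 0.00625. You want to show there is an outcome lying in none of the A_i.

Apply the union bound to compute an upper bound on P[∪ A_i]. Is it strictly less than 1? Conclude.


Union bound: P[∪_{i=1}^{8} A_i] ≤ Σ_i P[A_i] ≤ 8·p = 8·(1/160) = 1/20.
Numerically: 1/20 ≈ 0.05000.
Is 1/20 < 1? YES.
Since P[∪ A_i] ≤ 1/20 < 1, the complement has P[∩ A_i^c] ≥ 1 − 1/20 = 19/20 > 0, so some outcome avoids every A_i.

8·p = 1/20 ≈ 0.05000; existence CERTIFIED by the union bound.


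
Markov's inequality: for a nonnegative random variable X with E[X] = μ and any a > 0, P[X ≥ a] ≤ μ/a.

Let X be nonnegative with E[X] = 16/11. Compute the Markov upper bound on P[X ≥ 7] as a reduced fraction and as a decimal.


μ = E[X] = 16/11, a = 7.
Markov: P[X ≥ 7] ≤ μ/a = (16/11)/7 = 16/77.
Numerically: ≈ 0.20779.
(Since a = 7 > μ = 1.45455, the bound 16/77 is < 1 and informative.)

P[X ≥ 7] ≤ 16/77 ≈ 0.20779.


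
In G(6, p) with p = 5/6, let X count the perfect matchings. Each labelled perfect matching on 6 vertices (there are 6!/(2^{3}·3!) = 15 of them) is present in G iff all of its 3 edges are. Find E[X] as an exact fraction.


K_6 has 6!/(2^{3}·3!) = 15 labelled perfect matchings.
For each such perfect matching H, let X_H = 1 if all 3 edges of H are present in G. Then P[X_H = 1] = p^{3} = (5/6)^{3} = 125/216.
By linearity: E[X] = Σ_H E[X_H] = 15 · p^{3} = 15 · 125/216 = 625/72.
Numerically: E[X] ≈ 8.6806.

E[X] = 15 · (5/6)^{3} = 625/72 ≈ 8.6806.


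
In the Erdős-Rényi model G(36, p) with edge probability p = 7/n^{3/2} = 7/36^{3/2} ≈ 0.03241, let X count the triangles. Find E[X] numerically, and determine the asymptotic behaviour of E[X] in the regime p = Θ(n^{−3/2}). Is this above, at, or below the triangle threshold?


Number of potential triangles: C(36, 3) = 7140.
Each occurs with probability p³ ≈ (0.03241)³ ≈ 3.403556e-05.
By linearity: E[X] = C(36, 3)·p³ ≈ 7140 · 3.403556e-05 ≈ 0.2430.
Since α = 3/2 > 1, p = c/n^{3/2} = o(1/n) is below the triangle threshold p ~ 1/n. Asymptotically E[X] ~ (c³/6)·n^{3(1−α)} = (7³/6)·n^{-1.5} → 0, so by Markov's inequality G has no triangles w.h.p.

E[X] ≈ 0.2430; in regime p = Θ(1/n^{3/2}) E[X] tends to 0 (below the triangle threshold p ~ 1/n).


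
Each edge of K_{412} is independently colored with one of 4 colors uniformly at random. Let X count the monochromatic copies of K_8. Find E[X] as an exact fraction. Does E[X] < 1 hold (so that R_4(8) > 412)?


E[X] = C(412, 8) · 4^{1 − 28} = 19229204065337145 · 4^{−27} = 19229204065337145/18014398509481984.
As a reduced fraction: E[X] = 19229204065337145/18014398509481984 ≈ 1.0674.
Is E[X] < 1? NO.
Since E[X] ≥ 1, the first-moment bound is inconclusive at n = 412; it does NOT by itself certify R_4(8) > 412.

E[X] = 19229204065337145/18014398509481984 ≈ 1.0674; E[X] ≥ 1; first-moment method inconclusive here.


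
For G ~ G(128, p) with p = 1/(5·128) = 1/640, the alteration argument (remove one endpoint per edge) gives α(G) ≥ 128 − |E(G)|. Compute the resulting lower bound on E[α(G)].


E[|E(G)|] = C(128, 2)·p = 8128 · (1/640) = 127/10.
E[α(G)] ≥ n − E[|E(G)|] = 128 − 127/10 = 1153/10.
Numerically: ≈ 115.30000.
(This is only a lower bound; the true E[α(G)] may be larger.)

E[α(G)] ≥ 1153/10 ≈ 115.30000.


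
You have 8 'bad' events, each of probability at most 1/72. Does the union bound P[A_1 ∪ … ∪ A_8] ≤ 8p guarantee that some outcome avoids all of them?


Union bound: P[∪_{i=1}^{8} A_i] ≤ Σ_i P[A_i] ≤ 8·p = 8·(1/72) = 1/9.
Numerically: 1/9 ≈ 0.111.
Is 1/9 < 1? YES.
Since P[∪ A_i] ≤ 1/9 < 1, the complement has P[∩ A_i^c] ≥ 1 − 1/9 = 8/9 > 0, so some outcome avoids every A_i.

8·p = 1/9 ≈ 0.111; existence CERTIFIED by the union bound.


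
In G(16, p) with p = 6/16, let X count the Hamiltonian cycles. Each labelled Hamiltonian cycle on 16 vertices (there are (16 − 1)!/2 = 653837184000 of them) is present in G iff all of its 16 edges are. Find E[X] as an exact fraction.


K_16 has (16 − 1)!/2 = 653837184000 labelled Hamiltonian cycles.
For each such Hamiltonian cycle H, let X_H = 1 if all 16 edges of H are present in G. Then P[X_H = 1] = p^{16} = (3/8)^{16} = 43046721/281474976710656.
By linearity of expectation: E[X] = Σ_H E[X_H] = 653837184000 · p^{16} = 653837184000 · 43046721/281474976710656 = 27485885585032875/274877906944.
Numerically: E[X] ≈ 9.999e+04.

E[X] = 653837184000 · (3/8)^{16} = 27485885585032875/274877906944 ≈ 9.999e+04.


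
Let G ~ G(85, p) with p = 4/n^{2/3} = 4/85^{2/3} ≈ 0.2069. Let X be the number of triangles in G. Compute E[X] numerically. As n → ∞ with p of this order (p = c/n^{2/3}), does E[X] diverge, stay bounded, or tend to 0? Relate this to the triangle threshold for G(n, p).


Number of potential triangles: C(85, 3) = 98770.
Each occurs with probability p³ ≈ (0.2069)³ ≈ 8.858131e-03.
By linearity: E[X] = C(85, 3)·p³ ≈ 98770 · 8.858131e-03 ≈ 874.9176.
Since α = 2/3 < 1, p = c/n^{2/3} ≫ 1/n is above the triangle threshold p ~ 1/n. Asymptotically E[X] ~ (c³/6)·n^{3(1−α)} = (4³/6)·n^{1} → ∞; triangles are abundant w.h.p.

E[X] ≈ 874.9176; in regime p = Θ(1/n^{2/3}) E[X] diverges (above the triangle threshold p ~ 1/n).


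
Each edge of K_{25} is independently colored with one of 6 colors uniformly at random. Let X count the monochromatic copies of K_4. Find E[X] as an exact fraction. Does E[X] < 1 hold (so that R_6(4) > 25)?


E[X] = C(25, 4) · 6^{1 − 6} = 12650 · 6^{−5} = 12650/7776.
As a reduced fraction: E[X] = 6325/3888 ≈ 1.627.
Is E[X] < 1? NO.
Since E[X] ≥ 1, the first-moment bound is inconclusive at n = 25; it does NOT by itself certify R_6(4) > 25.

E[X] = 6325/3888 ≈ 1.627; E[X] ≥ 1; first-moment method inconclusive here.


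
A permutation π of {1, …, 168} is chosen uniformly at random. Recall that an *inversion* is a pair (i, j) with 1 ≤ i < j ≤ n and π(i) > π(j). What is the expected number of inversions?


Write X = Σ X_I over the C(168, 2) = 14028 pairs i < j, with X_I the indicator of one inversion.
There are 14028 indicators.
For each fixed pair i < j, the values π(i) and π(j) are two distinct elements of {1, …, 168} in uniformly random order; by symmetry P[π(i) > π(j)] = 1/2.
By linearity: E[X] = 14028 · (1/2) = C(168, 2) · (1/2) = 14028/2 = 7014 ≈ 7014.00000.

E[X] = 7014 = 7014.00000.


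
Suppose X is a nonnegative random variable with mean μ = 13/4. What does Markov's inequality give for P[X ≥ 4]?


μ = E[X] = 13/4, a = 4.
Markov: P[X ≥ 4] ≤ μ/a = (13/4)/4 = 13/16.
Numerically: ≈ 0.8125.
(Since a = 4 > μ = 3.2500, the bound 13/16 is < 1 and informative.)

P[X ≥ 4] ≤ 13/16 ≈ 0.8125.


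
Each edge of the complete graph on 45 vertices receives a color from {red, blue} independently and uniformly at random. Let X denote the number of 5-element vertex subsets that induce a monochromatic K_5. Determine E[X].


Let X = Σ_S X_S over the C(45, 5) = 1221759 subsets S of size 5, where X_S = 1 if the K_5 on S is monochromatic.
For a fixed S, the K_5 on S has C(5, 2) = 10 edges. P[all 10 edges red] = (1/2)^10, and likewise for blue, so P[monochromatic] = 2·(1/2)^10 = 2^{1 − 10} = 1/512.
By linearity of expectation: E[X] = C(45, 5) · 2^{1 − 10} = 1221759 · 1/512 = 1221759/512.
Numerically: E[X] ≈ 2386.248.

E[X] = C(45,5)·2^(1−C(5,2)) = 1221759/512 ≈ 2386.248.


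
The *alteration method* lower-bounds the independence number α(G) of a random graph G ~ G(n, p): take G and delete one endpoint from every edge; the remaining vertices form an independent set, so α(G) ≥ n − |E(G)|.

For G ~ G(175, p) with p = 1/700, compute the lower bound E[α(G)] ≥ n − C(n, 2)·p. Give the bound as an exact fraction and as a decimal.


E[|E(G)|] = C(175, 2)·p = 15225 · (1/700) = 87/4.
E[α(G)] ≥ n − E[|E(G)|] = 175 − 87/4 = 613/4.
Numerically: ≈ 153.250000.
(This is only a lower bound; the true E[α(G)] may be larger.)

E[α(G)] ≥ 613/4 ≈ 153.250000.


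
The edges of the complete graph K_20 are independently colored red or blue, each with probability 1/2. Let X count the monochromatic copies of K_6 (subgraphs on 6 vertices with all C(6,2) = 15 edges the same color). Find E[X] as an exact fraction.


Let X = Σ_S X_S over the C(20, 6) = 38760 subsets S of size 6, where X_S = 1 if the K_6 on S is monochromatic.
For a fixed S, the K_6 on S has C(6, 2) = 15 edges. P[all 15 edges red] = (1/2)^15, and likewise for blue, so P[monochromatic] = 2·(1/2)^15 = 2^{1 − 15} = 1/16384.
By linearity: E[X] = C(20, 6) · 2^{1 − 15} = 38760 · 1/16384 = 4845/2048.
Numerically: E[X] ≈ 2.366.

E[X] = C(20,6)·2^(1−C(6,2)) = 4845/2048 ≈ 2.366.


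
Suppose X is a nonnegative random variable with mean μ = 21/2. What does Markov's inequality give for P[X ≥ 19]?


μ = E[X] = 21/2, a = 19.
Markov: P[X ≥ 19] ≤ μ/a = (21/2)/19 = 21/38.
Numerically: ≈ 0.55263.
(Since a = 19 > μ = 10.50000, the bound 21/38 is < 1 and informative.)

P[X ≥ 19] ≤ 21/38 ≈ 0.55263.


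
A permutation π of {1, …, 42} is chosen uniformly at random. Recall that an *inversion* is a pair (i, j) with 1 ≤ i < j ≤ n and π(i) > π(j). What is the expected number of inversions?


Write X = Σ X_I over the C(42, 2) = 861 pairs i < j, with X_I the indicator of one inversion.
There are 861 indicators.
For each fixed pair i < j, the values π(i) and π(j) are two distinct elements of {1, …, 42} in uniformly random order; by symmetry P[π(i) > π(j)] = 1/2.
By linearity: E[X] = 861 · (1/2) = C(42, 2) · (1/2) = 861/2 = 861/2 ≈ 430.5000.

E[X] = 861/2 = 430.5000.


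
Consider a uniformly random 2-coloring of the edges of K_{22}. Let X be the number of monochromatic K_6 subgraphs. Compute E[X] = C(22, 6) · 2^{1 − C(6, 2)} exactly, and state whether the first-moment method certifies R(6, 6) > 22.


E[X] = C(22, 6) · 2^{1 − 15} = 74613 · 2^{−14} = 74613/16384.
As a reduced fraction: E[X] = 74613/16384 ≈ 4.55402.
Is E[X] < 1? NO.
Since E[X] ≥ 1, the first-moment bound is inconclusive at n = 22; it does NOT by itself certify R(6, 6) > 22.

E[X] = 74613/16384 ≈ 4.55402; E[X] ≥ 1; first-moment method inconclusive here.


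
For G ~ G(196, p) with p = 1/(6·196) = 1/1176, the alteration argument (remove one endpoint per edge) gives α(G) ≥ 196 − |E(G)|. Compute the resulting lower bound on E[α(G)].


E[|E(G)|] = C(196, 2)·p = 19110 · (1/1176) = 65/4.
E[α(G)] ≥ n − E[|E(G)|] = 196 − 65/4 = 719/4.
Numerically: ≈ 179.7500.
(This is only a lower bound; the true E[α(G)] may be larger.)

E[α(G)] ≥ 719/4 ≈ 179.7500.


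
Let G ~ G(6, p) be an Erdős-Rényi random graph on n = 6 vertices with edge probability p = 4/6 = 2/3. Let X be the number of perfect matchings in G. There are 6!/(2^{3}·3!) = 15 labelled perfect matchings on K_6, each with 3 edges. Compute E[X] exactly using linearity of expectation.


K_6 has 6!/(2^{3}·3!) = 15 labelled perfect matchings.
For each such perfect matching H, let X_H = 1 if all 3 edges of H are present in G. Then P[X_H = 1] = p^{3} = (2/3)^{3} = 8/27.
Summing the indicators: E[X] = Σ_H E[X_H] = 15 · p^{3} = 15 · 8/27 = 40/9.
Numerically: E[X] ≈ 4.4444.

E[X] = 15 · (2/3)^{3} = 40/9 ≈ 4.4444.


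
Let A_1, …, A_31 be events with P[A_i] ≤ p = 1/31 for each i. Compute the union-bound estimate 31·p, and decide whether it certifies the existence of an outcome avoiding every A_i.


Union bound: P[∪_{i=1}^{31} A_i] ≤ Σ_i P[A_i] ≤ 31·p = 31·(1/31) = 1.
Numerically: 1 ≈ 1.00000.
Is 1 < 1? NO.
Since the bound 1 is ≥ 1, the union bound is uninformative here; it does NOT by itself certify existence.

31·p = 1 ≈ 1.00000; existence NOT certified by the union bound.


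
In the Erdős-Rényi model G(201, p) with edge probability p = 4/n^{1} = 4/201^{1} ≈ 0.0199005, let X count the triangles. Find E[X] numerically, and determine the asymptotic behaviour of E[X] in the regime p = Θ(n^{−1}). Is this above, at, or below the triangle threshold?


Number of potential triangles: C(201, 3) = 1333300.
Each occurs with probability p³ ≈ (0.0199005)³ ≈ 7.88119007e-06.
By linearity: E[X] = C(201, 3)·p³ ≈ 1333300 · 7.88119007e-06 ≈ 10.507991.
Here α = 1, so p = 4/n is exactly at the triangle threshold p ~ 1/n. Asymptotically E[X] → c³/6 = 4³/6 = 32/3 ≈ 10.666667, a bounded constant. In this regime the triangle count is asymptotically Poisson(c³/6).

E[X] ≈ 10.507991; in regime p = Θ(1/n^{1}) E[X] stays bounded (at the triangle threshold p ~ 1/n).


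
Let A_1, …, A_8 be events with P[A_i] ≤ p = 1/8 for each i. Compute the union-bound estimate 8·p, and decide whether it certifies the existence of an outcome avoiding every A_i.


Union bound: P[∪_{i=1}^{8} A_i] ≤ Σ_i P[A_i] ≤ 8·p = 8·(1/8) = 1.
Numerically: 1 ≈ 1.000000.
Is 1 < 1? NO.
Since the bound 1 is ≥ 1, the union bound is uninformative here; it does NOT by itself certify existence.

8·p = 1 ≈ 1.000000; existence NOT certified by the union bound.


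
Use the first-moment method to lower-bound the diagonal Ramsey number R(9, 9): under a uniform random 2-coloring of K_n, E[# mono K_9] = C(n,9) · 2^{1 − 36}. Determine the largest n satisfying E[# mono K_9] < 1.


We need C(n, 9) · 2^{1 − 36} < 1, i.e. C(n, 9) < 2^{36 − 1} = 34359738368.
Check values of n near the boundary:
  n = 62: C(62, 9) = 20286591270; 20286591270 < 34359738368? YES
  n = 63: C(63, 9) = 23667689815; 23667689815 < 34359738368? YES
  n = 64: C(64, 9) = 27540584512; 27540584512 < 34359738368? YES
  n = 65: C(65, 9) = 31966749880; 31966749880 < 34359738368? YES
  n = 66: C(66, 9) = 37014131440; 37014131440 < 34359738368? NO
The largest n with C(n, 9) < 34359738368 is n = 65 (where E[X] = 3995843735/4294967296 ≈ 0.9304). Hence R(9, 9) > 65, i.e. R(9, 9) ≥ 66.

Largest n = 65; hence R(9, 9) > 65.


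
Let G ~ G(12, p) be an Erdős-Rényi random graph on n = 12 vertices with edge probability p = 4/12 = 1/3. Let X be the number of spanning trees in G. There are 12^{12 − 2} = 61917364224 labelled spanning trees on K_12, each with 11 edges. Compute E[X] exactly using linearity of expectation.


K_12 has 12^{12 − 2} = 61917364224 labelled spanning trees.
For each such spanning tree H, let X_H = 1 if all 11 edges of H are present in G. Then P[X_H = 1] = p^{11} = (1/3)^{11} = 1/177147.
By linearity: E[X] = Σ_H E[X_H] = 61917364224 · p^{11} = 61917364224 · 1/177147 = 1048576/3.
Numerically: E[X] ≈ 3.4953e+05.

E[X] = 61917364224 · (1/3)^{11} = 1048576/3 ≈ 3.4953e+05.


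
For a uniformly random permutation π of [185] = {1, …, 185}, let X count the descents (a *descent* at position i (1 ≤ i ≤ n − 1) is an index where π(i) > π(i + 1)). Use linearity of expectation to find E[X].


Write X = Σ X_I over i = 1, …, 184, with X_I the indicator of one descent.
There are 184 indicators.
For each fixed i, the pair (π(i), π(i+1)) is a uniformly random ordered pair of distinct values from {1, …, 185}; by symmetry P[π(i) > π(i+1)] = 1/2.
By linearity: E[X] = 184 · (1/2) = (185 − 1) · (1/2) = 92 ≈ 92.0000.

E[X] = 92 = 92.0000.


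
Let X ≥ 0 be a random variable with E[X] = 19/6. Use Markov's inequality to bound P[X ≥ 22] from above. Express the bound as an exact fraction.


μ = E[X] = 19/6, a = 22.
Markov: P[X ≥ 22] ≤ μ/a = (19/6)/22 = 19/132.
Numerically: ≈ 0.144.
(Since a = 22 > μ = 3.167, the bound 19/132 is < 1 and informative.)

P[X ≥ 22] ≤ 19/132 ≈ 0.144.


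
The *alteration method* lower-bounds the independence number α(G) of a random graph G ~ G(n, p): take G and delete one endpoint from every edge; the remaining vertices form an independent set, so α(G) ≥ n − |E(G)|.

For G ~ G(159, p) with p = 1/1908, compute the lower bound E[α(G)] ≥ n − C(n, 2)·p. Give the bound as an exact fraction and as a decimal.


E[|E(G)|] = C(159, 2)·p = 12561 · (1/1908) = 79/12.
E[α(G)] ≥ n − E[|E(G)|] = 159 − 79/12 = 1829/12.
Numerically: ≈ 152.4167.
(This is only a lower bound; the true E[α(G)] may be larger.)

E[α(G)] ≥ 1829/12 ≈ 152.4167.


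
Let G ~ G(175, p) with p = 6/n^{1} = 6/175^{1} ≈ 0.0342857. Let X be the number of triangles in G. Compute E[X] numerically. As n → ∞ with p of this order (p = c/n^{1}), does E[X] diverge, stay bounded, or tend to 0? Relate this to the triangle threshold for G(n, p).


Number of potential triangles: C(175, 3) = 877975.
Each occurs with probability p³ ≈ (0.0342857)³ ≈ 4.03032070e-05.
By linearity: E[X] = C(175, 3)·p³ ≈ 877975 · 4.03032070e-05 ≈ 35.385208.
Here α = 1, so p = 6/n is exactly at the triangle threshold p ~ 1/n. Asymptotically E[X] → c³/6 = 6³/6 = 36 ≈ 36.000000, a bounded constant. In this regime the triangle count is asymptotically Poisson(c³/6).

E[X] ≈ 35.385208; in regime p = Θ(1/n^{1}) E[X] stays bounded (at the triangle threshold p ~ 1/n).


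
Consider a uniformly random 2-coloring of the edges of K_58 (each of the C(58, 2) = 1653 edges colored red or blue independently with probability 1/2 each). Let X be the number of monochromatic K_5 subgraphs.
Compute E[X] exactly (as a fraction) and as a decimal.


Let X = Σ_S X_S over the C(58, 5) = 4582116 subsets S of size 5, where X_S = 1 if the K_5 on S is monochromatic.
For a fixed S, the K_5 on S has C(5, 2) = 10 edges. P[all 10 edges red] = (1/2)^10, and likewise for blue, so P[monochromatic] = 2·(1/2)^10 = 2^{1 − 10} = 1/512.
Summing: E[X] = C(58, 5) · 2^{1 − 10} = 4582116 · 1/512 = 1145529/128.
Numerically: E[X] ≈ 8949.445312.

E[X] = C(58,5)·2^(1−C(5,2)) = 1145529/128 ≈ 8949.445312.


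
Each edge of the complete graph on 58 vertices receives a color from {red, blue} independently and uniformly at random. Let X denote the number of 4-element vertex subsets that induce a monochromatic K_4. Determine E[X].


Let X = Σ_S X_S over the C(58, 4) = 424270 subsets S of size 4, where X_S = 1 if the K_4 on S is monochromatic.
For a fixed S, the K_4 on S has C(4, 2) = 6 edges. P[all 6 edges red] = (1/2)^6, and likewise for blue, so P[monochromatic] = 2·(1/2)^6 = 2^{1 − 6} = 1/32.
Summing: E[X] = C(58, 4) · 2^{1 − 6} = 424270 · 1/32 = 212135/16.
Numerically: E[X] ≈ 13258.438.

E[X] = C(58,4)·2^(1−C(4,2)) = 212135/16 ≈ 13258.438.


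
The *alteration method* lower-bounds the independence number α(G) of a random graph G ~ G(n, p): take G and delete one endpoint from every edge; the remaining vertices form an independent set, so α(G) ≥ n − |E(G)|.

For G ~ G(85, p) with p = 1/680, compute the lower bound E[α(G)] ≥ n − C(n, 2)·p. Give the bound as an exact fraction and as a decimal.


E[|E(G)|] = C(85, 2)·p = 3570 · (1/680) = 21/4.
E[α(G)] ≥ n − E[|E(G)|] = 85 − 21/4 = 319/4.
Numerically: ≈ 79.7500.
(This is only a lower bound; the true E[α(G)] may be larger.)

E[α(G)] ≥ 319/4 ≈ 79.7500.


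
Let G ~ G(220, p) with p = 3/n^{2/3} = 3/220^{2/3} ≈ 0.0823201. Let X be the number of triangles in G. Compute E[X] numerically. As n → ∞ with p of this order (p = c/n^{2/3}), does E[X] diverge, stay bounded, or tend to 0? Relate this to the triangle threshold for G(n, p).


Number of potential triangles: C(220, 3) = 1750540.
Each occurs with probability p³ ≈ (0.0823201)³ ≈ 5.57851240e-04.
By linearity: E[X] = C(220, 3)·p³ ≈ 1750540 · 5.57851240e-04 ≈ 976.540909.
Since α = 2/3 < 1, p = c/n^{2/3} ≫ 1/n is above the triangle threshold p ~ 1/n. Asymptotically E[X] ~ (c³/6)·n^{3(1−α)} = (3³/6)·n^{1} → ∞; triangles are abundant w.h.p.

E[X] ≈ 976.540909; in regime p = Θ(1/n^{2/3}) E[X] diverges (above the triangle threshold p ~ 1/n).


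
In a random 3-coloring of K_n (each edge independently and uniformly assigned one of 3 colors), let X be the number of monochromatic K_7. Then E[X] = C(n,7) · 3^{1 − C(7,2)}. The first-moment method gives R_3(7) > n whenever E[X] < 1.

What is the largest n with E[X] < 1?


We need C(n, 7) · 3^{1 − 21} < 1, i.e. C(n, 7) < 3^{21 − 1} = 3486784401.
Check values of n near the boundary:
  n = 79: C(79, 7) = 2898753715; 2898753715 < 3486784401? YES
  n = 80: C(80, 7) = 3176716400; 3176716400 < 3486784401? YES
  n = 81: C(81, 7) = 3477216600; 3477216600 < 3486784401? YES
  n = 82: C(82, 7) = 3801756816; 3801756816 < 3486784401? NO
The largest n with C(n, 7) < 3486784401 is n = 81 (where E[X] = 42928600/43046721 ≈ 0.997256). Hence R_3(7) > 81, i.e. R_3(7) ≥ 82.

Largest n = 81; hence R_3(7) > 81.


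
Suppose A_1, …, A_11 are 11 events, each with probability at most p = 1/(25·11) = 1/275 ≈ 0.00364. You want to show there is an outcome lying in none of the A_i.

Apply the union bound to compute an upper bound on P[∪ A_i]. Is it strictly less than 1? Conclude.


Union bound: P[∪_{i=1}^{11} A_i] ≤ Σ_i P[A_i] ≤ 11·p = 11·(1/275) = 1/25.
Numerically: 1/25 ≈ 0.04000.
Is 1/25 < 1? YES.
Since P[∪ A_i] ≤ 1/25 < 1, the complement has P[∩ A_i^c] ≥ 1 − 1/25 = 24/25 > 0, so some outcome avoids every A_i.

11·p = 1/25 ≈ 0.04000; existence CERTIFIED by the union bound.


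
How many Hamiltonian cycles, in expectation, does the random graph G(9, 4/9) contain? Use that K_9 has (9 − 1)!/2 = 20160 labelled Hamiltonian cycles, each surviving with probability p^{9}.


K_9 has (9 − 1)!/2 = 20160 labelled Hamiltonian cycles.
For each such Hamiltonian cycle H, let X_H = 1 if all 9 edges of H are present in G. Then P[X_H = 1] = p^{9} = (4/9)^{9} = 262144/387420489.
Summing the indicators: E[X] = Σ_H E[X_H] = 20160 · p^{9} = 20160 · 262144/387420489 = 587202560/43046721.
Numerically: E[X] ≈ 13.6411.

E[X] = 20160 · (4/9)^{9} = 587202560/43046721 ≈ 13.6411.


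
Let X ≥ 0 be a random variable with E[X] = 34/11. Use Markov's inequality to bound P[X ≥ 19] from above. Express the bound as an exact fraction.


μ = E[X] = 34/11, a = 19.
Markov: P[X ≥ 19] ≤ μ/a = (34/11)/19 = 34/209.
Numerically: ≈ 0.1627.
(Since a = 19 > μ = 3.0909, the bound 34/209 is < 1 and informative.)

P[X ≥ 19] ≤ 34/209 ≈ 0.1627.


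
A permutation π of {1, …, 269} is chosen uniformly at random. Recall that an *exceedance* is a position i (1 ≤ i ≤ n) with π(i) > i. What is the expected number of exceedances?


Write X = Σ_{i=1}^{269} X_i, where X_i = 1_{π(i) > i}.
For each fixed i, π(i) is uniform over {1, …, 269} (marginal of a uniform permutation), so P[π(i) > i] = (n − i)/n. Summing: Σ_{i=1}^{269} (n − i)/n = (0 + 1 + … + 268)/269 = 269(269 − 1)/(2·269) = (269 − 1)/2.
Hence E[X] = Σ_{i=1}^{269} (269 − i)/269 = 134 ≈ 134.00000.

E[X] = 134 = 134.00000.


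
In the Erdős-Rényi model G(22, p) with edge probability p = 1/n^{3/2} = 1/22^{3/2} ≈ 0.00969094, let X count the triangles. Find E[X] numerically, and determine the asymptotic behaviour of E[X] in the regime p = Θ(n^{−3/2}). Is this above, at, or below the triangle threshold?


Number of potential triangles: C(22, 3) = 1540.
Each occurs with probability p³ ≈ (0.00969094)³ ≈ 9.10118487e-07.
By linearity: E[X] = C(22, 3)·p³ ≈ 1540 · 9.10118487e-07 ≈ 0.001402.
Since α = 3/2 > 1, p = c/n^{3/2} = o(1/n) is below the triangle threshold p ~ 1/n. Asymptotically E[X] ~ (c³/6)·n^{3(1−α)} = (1³/6)·n^{-1.5} → 0, so by Markov's inequality G has no triangles w.h.p.

E[X] ≈ 0.001402; in regime p = Θ(1/n^{3/2}) E[X] tends to 0 (below the triangle threshold p ~ 1/n).


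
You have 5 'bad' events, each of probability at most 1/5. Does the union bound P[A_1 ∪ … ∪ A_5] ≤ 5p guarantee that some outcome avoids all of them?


Union bound: P[∪_{i=1}^{5} A_i] ≤ Σ_i P[A_i] ≤ 5·p = 5·(1/5) = 1.
Numerically: 1 ≈ 1.000.
Is 1 < 1? NO.
Since the bound 1 is ≥ 1, the union bound is uninformative here; it does NOT by itself certify existence.

5·p = 1 ≈ 1.000; existence NOT certified by the union bound.


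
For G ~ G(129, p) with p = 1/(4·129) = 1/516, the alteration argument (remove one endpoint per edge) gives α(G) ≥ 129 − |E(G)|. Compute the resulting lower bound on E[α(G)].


E[|E(G)|] = C(129, 2)·p = 8256 · (1/516) = 16.
E[α(G)] ≥ n − E[|E(G)|] = 129 − 16 = 113.
Numerically: ≈ 113.0000.
(This is only a lower bound; the true E[α(G)] may be larger.)

E[α(G)] ≥ 113 ≈ 113.0000.


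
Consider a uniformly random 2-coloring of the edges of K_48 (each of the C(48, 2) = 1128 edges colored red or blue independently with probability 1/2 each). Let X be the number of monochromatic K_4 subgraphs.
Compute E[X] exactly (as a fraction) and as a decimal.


Let X = Σ_S X_S over the C(48, 4) = 194580 subsets S of size 4, where X_S = 1 if the K_4 on S is monochromatic.
For a fixed S, the K_4 on S has C(4, 2) = 6 edges. P[all 6 edges red] = (1/2)^6, and likewise for blue, so P[monochromatic] = 2·(1/2)^6 = 2^{1 − 6} = 1/32.
Summing: E[X] = C(48, 4) · 2^{1 − 6} = 194580 · 1/32 = 48645/8.
Numerically: E[X] ≈ 6080.625.

E[X] = C(48,4)·2^(1−C(4,2)) = 48645/8 ≈ 6080.625.


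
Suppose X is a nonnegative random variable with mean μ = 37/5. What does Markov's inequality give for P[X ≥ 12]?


μ = E[X] = 37/5, a = 12.
Markov: P[X ≥ 12] ≤ μ/a = (37/5)/12 = 37/60.
Numerically: ≈ 0.61667.
(Since a = 12 > μ = 7.40000, the bound 37/60 is < 1 and informative.)

P[X ≥ 12] ≤ 37/60 ≈ 0.61667.


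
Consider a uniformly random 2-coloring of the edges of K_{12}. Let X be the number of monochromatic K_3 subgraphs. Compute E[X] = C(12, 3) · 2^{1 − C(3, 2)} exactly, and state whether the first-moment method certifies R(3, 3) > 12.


E[X] = C(12, 3) · 2^{1 − 3} = 220 · 2^{−2} = 220/4.
As a reduced fraction: E[X] = 55 ≈ 55.000.
Is E[X] < 1? NO.
Since E[X] ≥ 1, the first-moment bound is inconclusive at n = 12; it does NOT by itself certify R(3, 3) > 12.

E[X] = 55 ≈ 55.000; E[X] ≥ 1; first-moment method inconclusive here.


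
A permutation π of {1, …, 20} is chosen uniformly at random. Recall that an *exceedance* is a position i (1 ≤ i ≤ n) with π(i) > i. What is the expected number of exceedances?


Write X = Σ_{i=1}^{20} X_i, where X_i = 1_{π(i) > i}.
For each fixed i, π(i) is uniform over {1, …, 20} (marginal of a uniform permutation), so P[π(i) > i] = (n − i)/n. Summing: Σ_{i=1}^{20} (n − i)/n = (0 + 1 + … + 19)/20 = 20(20 − 1)/(2·20) = (20 − 1)/2.
Hence E[X] = Σ_{i=1}^{20} (20 − i)/20 = 19/2 ≈ 9.5000.

E[X] = 19/2 = 9.5000.


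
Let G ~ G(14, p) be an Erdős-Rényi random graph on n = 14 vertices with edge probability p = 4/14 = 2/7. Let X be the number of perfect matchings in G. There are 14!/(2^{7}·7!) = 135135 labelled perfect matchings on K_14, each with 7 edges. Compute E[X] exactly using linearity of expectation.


K_14 has 14!/(2^{7}·7!) = 135135 labelled perfect matchings.
For each such perfect matching H, let X_H = 1 if all 7 edges of H are present in G. Then P[X_H = 1] = p^{7} = (2/7)^{7} = 128/823543.
By linearity of expectation: E[X] = Σ_H E[X_H] = 135135 · p^{7} = 135135 · 128/823543 = 2471040/117649.
Numerically: E[X] ≈ 21.

E[X] = 135135 · (2/7)^{7} = 2471040/117649 ≈ 21.


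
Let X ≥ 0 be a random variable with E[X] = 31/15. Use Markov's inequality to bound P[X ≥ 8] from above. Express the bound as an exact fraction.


μ = E[X] = 31/15, a = 8.
Markov: P[X ≥ 8] ≤ μ/a = (31/15)/8 = 31/120.
Numerically: ≈ 0.25833.
(Since a = 8 > μ = 2.06667, the bound 31/120 is < 1 and informative.)

P[X ≥ 8] ≤ 31/120 ≈ 0.25833.


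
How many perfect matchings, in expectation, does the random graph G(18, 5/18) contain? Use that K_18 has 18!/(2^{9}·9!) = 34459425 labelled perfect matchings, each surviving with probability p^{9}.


K_18 has 18!/(2^{9}·9!) = 34459425 labelled perfect matchings.
For each such perfect matching H, let X_H = 1 if all 9 edges of H are present in G. Then P[X_H = 1] = p^{9} = (5/18)^{9} = 1953125/198359290368.
By linearity: E[X] = Σ_H E[X_H] = 34459425 · p^{9} = 34459425 · 1953125/198359290368 = 830908203125/2448880128.
Numerically: E[X] ≈ 339.3.

E[X] = 34459425 · (5/18)^{9} = 830908203125/2448880128 ≈ 339.3.


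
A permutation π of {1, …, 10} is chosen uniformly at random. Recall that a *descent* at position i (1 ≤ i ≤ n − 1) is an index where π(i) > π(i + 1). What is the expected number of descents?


Write X = Σ X_I over i = 1, …, 9, with X_I the indicator of one descent.
There are 9 indicators.
For each fixed i, the pair (π(i), π(i+1)) is a uniformly random ordered pair of distinct values from {1, …, 10}; by symmetry P[π(i) > π(i+1)] = 1/2.
By linearity: E[X] = 9 · (1/2) = (10 − 1) · (1/2) = 9/2 ≈ 4.50000.

E[X] = 9/2 = 4.50000.


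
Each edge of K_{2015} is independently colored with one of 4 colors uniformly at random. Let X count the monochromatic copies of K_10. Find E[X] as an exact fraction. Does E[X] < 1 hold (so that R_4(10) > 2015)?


E[X] = C(2015, 10) · 4^{1 − 45} = 297353674437325491072340253 · 4^{−44} = 297353674437325491072340253/309485009821345068724781056.
As a reduced fraction: E[X] = 297353674437325491072340253/309485009821345068724781056 ≈ 0.96080.
Is E[X] < 1? YES.
Since E[X] < 1, there exists a 4-coloring of K_{2015} with no monochromatic K_10; hence R_4(10) > 2015.

E[X] = 297353674437325491072340253/309485009821345068724781056 ≈ 0.96080; E[X] < 1, so R_4(10) > 2015.


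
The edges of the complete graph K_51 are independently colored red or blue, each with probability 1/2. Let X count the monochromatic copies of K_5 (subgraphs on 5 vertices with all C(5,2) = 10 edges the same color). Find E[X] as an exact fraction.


Let X = Σ_S X_S over the C(51, 5) = 2349060 subsets S of size 5, where X_S = 1 if the K_5 on S is monochromatic.
For a fixed S, the K_5 on S has C(5, 2) = 10 edges. P[all 10 edges red] = (1/2)^10, and likewise for blue, so P[monochromatic] = 2·(1/2)^10 = 2^{1 − 10} = 1/512.
By linearity of expectation: E[X] = C(51, 5) · 2^{1 − 10} = 2349060 · 1/512 = 587265/128.
Numerically: E[X] ≈ 4588.00781.

E[X] = C(51,5)·2^(1−C(5,2)) = 587265/128 ≈ 4588.00781.


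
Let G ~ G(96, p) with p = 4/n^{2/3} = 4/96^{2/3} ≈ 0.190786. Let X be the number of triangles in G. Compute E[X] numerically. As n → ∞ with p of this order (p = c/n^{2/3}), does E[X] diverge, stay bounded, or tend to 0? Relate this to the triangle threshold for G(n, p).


Number of potential triangles: C(96, 3) = 142880.
Each occurs with probability p³ ≈ (0.190786)³ ≈ 6.94444444e-03.
By linearity: E[X] = C(96, 3)·p³ ≈ 142880 · 6.94444444e-03 ≈ 992.222222.
Since α = 2/3 < 1, p = c/n^{2/3} ≫ 1/n is above the triangle threshold p ~ 1/n. Asymptotically E[X] ~ (c³/6)·n^{3(1−α)} = (4³/6)·n^{1} → ∞; triangles are abundant w.h.p.

E[X] ≈ 992.222222; in regime p = Θ(1/n^{2/3}) E[X] diverges (above the triangle threshold p ~ 1/n).


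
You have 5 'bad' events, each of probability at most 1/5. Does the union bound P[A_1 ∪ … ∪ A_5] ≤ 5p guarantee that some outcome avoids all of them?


Union bound: P[∪_{i=1}^{5} A_i] ≤ Σ_i P[A_i] ≤ 5·p = 5·(1/5) = 1.
Numerically: 1 ≈ 1.000000.
Is 1 < 1? NO.
Since the bound 1 is ≥ 1, the union bound is uninformative here; it does NOT by itself certify existence.

5·p = 1 ≈ 1.000000; existence NOT certified by the union bound.


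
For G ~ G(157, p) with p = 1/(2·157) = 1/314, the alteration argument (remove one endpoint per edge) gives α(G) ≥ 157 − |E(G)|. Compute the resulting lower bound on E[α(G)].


E[|E(G)|] = C(157, 2)·p = 12246 · (1/314) = 39.
E[α(G)] ≥ n − E[|E(G)|] = 157 − 39 = 118.
Numerically: ≈ 118.0000.
(This is only a lower bound; the true E[α(G)] may be larger.)

E[α(G)] ≥ 118 ≈ 118.0000.


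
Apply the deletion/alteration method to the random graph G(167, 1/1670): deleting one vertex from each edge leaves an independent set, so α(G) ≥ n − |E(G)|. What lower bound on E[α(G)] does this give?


E[|E(G)|] = C(167, 2)·p = 13861 · (1/1670) = 83/10.
E[α(G)] ≥ n − E[|E(G)|] = 167 − 83/10 = 1587/10.
Numerically: ≈ 158.700000.
(This is only a lower bound; the true E[α(G)] may be larger.)

E[α(G)] ≥ 1587/10 ≈ 158.700000.


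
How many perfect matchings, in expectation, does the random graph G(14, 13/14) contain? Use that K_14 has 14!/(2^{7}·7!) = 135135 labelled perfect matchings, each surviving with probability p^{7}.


K_14 has 14!/(2^{7}·7!) = 135135 labelled perfect matchings.
For each such perfect matching H, let X_H = 1 if all 7 edges of H are present in G. Then P[X_H = 1] = p^{7} = (13/14)^{7} = 62748517/105413504.
By linearity: E[X] = Σ_H E[X_H] = 135135 · p^{7} = 135135 · 62748517/105413504 = 1211360120685/15059072.
Numerically: E[X] ≈ 80441.

E[X] = 135135 · (13/14)^{7} = 1211360120685/15059072 ≈ 80441.


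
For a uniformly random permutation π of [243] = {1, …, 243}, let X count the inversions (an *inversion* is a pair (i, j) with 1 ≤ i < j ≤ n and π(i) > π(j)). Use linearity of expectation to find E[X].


Write X = Σ X_I over the C(243, 2) = 29403 pairs i < j, with X_I the indicator of one inversion.
There are 29403 indicators.
For each fixed pair i < j, the values π(i) and π(j) are two distinct elements of {1, …, 243} in uniformly random order; by symmetry P[π(i) > π(j)] = 1/2.
By linearity: E[X] = 29403 · (1/2) = C(243, 2) · (1/2) = 29403/2 = 29403/2 ≈ 14701.500.

E[X] = 29403/2 = 14701.500.


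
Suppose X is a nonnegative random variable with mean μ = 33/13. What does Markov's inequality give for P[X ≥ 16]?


μ = E[X] = 33/13, a = 16.
Markov: P[X ≥ 16] ≤ μ/a = (33/13)/16 = 33/208.
Numerically: ≈ 0.158654.
(Since a = 16 > μ = 2.538462, the bound 33/208 is < 1 and informative.)

P[X ≥ 16] ≤ 33/208 ≈ 0.158654.


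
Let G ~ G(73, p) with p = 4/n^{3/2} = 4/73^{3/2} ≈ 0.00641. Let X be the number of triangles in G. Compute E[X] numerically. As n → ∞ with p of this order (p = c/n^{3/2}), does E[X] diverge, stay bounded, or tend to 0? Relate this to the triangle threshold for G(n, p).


Number of potential triangles: C(73, 3) = 62196.
Each occurs with probability p³ ≈ (0.00641)³ ≈ 2.63771e-07.
By linearity: E[X] = C(73, 3)·p³ ≈ 62196 · 2.63771e-07 ≈ 0.016.
Since α = 3/2 > 1, p = c/n^{3/2} = o(1/n) is below the triangle threshold p ~ 1/n. Asymptotically E[X] ~ (c³/6)·n^{3(1−α)} = (4³/6)·n^{-1.5} → 0, so by Markov's inequality G has no triangles w.h.p.

E[X] ≈ 0.016; in regime p = Θ(1/n^{3/2}) E[X] tends to 0 (below the triangle threshold p ~ 1/n).
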